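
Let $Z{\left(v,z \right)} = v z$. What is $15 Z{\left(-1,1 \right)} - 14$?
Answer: $-29$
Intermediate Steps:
$15 Z{\left(-1,1 \right)} - 14 = 15 \left(\left(-1\right) 1\right) - 14 = 15 \left(-1\right) - 14 = -15 - 14 = -29$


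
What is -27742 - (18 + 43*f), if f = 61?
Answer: -30383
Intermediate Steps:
-27742 - (18 + 43*f) = -27742 - (18 + 43*61) = -27742 - (18 + 2623) = -27742 - 1*2641 = -27742 - 2641 = -30383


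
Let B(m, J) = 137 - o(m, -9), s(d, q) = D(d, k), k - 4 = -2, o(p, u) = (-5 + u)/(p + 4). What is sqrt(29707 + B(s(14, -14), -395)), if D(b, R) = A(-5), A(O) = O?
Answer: sqrt(29830) ≈ 172.71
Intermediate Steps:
o(p, u) = (-5 + u)/(4 + p)
k = 2 (k = 4 - 2 = 2)
D(b, R) = -5
s(d, q) = -5
B(m, J) = 137 + 14/(4 + m) (B(m, J) = 137 - (-5 - 9)/(4 + m) = 137 - (-14)/(4 + m) = 137 + 14/(4 + m))
sqrt(29707 + B(s(14, -14), -395)) = sqrt(29707 + (562 + 137*(-5))/(4 - 5)) = sqrt(29707 + (562 - 685)/(-1)) = sqrt(29707 - 1*(-123)) = sqrt(29707 + 123) = sqrt(29830)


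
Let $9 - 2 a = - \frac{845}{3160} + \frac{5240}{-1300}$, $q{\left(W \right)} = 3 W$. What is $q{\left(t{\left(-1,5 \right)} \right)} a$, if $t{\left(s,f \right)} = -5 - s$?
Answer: $- \frac{1638867}{20540} \approx -79.789$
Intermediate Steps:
$a = \frac{546289}{82160}$ ($a = \frac{9}{2} - \frac{- \frac{845}{3160} + \frac{5240}{-1300}}{2} = \frac{9}{2} - \frac{\left(-845\right) \frac{1}{3160} + 5240 \left(- \frac{1}{1300}\right)}{2} = \frac{9}{2} - \frac{- \frac{169}{632} - \frac{262}{65}}{2} = \frac{9}{2} - - \frac{176569}{82160} = \frac{9}{2} + \frac{176569}{82160} = \frac{546289}{82160} \approx 6.6491$)
$q{\left(t{\left(-1,5 \right)} \right)} a = 3 \left(-5 - -1\right) \frac{546289}{82160} = 3 \left(-5 + 1\right) \frac{546289}{82160} = 3 \left(-4\right) \frac{546289}{82160} = \left(-12\right) \frac{546289}{82160} = - \frac{1638867}{20540}$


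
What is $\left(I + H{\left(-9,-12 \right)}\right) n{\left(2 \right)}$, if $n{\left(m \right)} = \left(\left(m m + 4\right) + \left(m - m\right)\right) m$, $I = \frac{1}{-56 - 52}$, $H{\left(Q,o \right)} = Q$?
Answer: $- \frac{3892}{27} \approx -144.15$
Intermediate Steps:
$I = - \frac{1}{108}$ ($I = \frac{1}{-108} = - \frac{1}{108} \approx -0.0092593$)
$n{\left(m \right)} = m \left(4 + m^{2}\right)$ ($n{\left(m \right)} = \left(\left(m^{2} + 4\right) + 0\right) m = \left(\left(4 + m^{2}\right) + 0\right) m = \left(4 + m^{2}\right) m = m \left(4 + m^{2}\right)$)
$\left(I + H{\left(-9,-12 \right)}\right) n{\left(2 \right)} = \left(- \frac{1}{108} - 9\right) 2 \left(4 + 2^{2}\right) = - \frac{973 \cdot 2 \left(4 + 4\right)}{108} = - \frac{973 \cdot 2 \cdot 8}{108} = \left(- \frac{973}{108}\right) 16 = - \frac{3892}{27}$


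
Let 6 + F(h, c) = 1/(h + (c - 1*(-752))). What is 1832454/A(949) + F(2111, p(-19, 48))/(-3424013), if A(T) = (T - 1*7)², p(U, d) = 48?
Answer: 6463070640207/3129732778702 ≈ 2.0651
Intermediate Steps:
A(T) = (-7 + T)² (A(T) = (T - 7)² = (-7 + T)²)
F(h, c) = -6 + 1/(752 + c + h) (F(h, c) = -6 + 1/(h + (c - 1*(-752))) = -6 + 1/(h + (c + 752)) = -6 + 1/(h + (752 + c)) = -6 + 1/(752 + c + h))
1832454/A(949) + F(2111, p(-19, 48))/(-3424013) = 1832454/((-7 + 949)²) + ((-4511 - 6*48 - 6*2111)/(752 + 48 + 2111))/(-3424013) = 1832454/(942²) + ((-4511 - 288 - 12666)/2911)*(-1/3424013) = 1832454/887364 + ((1/2911)*(-17465))*(-1/3424013) = 1832454*(1/887364) - 17465/2911*(-1/3424013) = 101803/49298 + 17465/9967301843 = 6463070640207/3129732778702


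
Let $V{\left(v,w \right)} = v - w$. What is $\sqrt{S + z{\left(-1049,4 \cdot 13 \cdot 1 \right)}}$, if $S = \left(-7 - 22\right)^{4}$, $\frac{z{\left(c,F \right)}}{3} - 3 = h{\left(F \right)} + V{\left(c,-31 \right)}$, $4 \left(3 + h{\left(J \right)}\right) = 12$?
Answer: $2 \sqrt{176059} \approx 839.19$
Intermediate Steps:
$h{\left(J \right)} = 0$ ($h{\left(J \right)} = -3 + \frac{1}{4} \cdot 12 = -3 + 3 = 0$)
$z{\left(c,F \right)} = 102 + 3 c$ ($z{\left(c,F \right)} = 9 + 3 \left(0 + \left(c - -31\right)\right) = 9 + 3 \left(0 + \left(c + 31\right)\right) = 9 + 3 \left(0 + \left(31 + c\right)\right) = 9 + 3 \left(31 + c\right) = 9 + \left(93 + 3 c\right) = 102 + 3 c$)
$S = 707281$ ($S = \left(-7 - 22\right)^{4} = \left(-29\right)^{4} = 707281$)
$\sqrt{S + z{\left(-1049,4 \cdot 13 \cdot 1 \right)}} = \sqrt{707281 + \left(102 + 3 \left(-1049\right)\right)} = \sqrt{707281 + \left(102 - 3147\right)} = \sqrt{707281 - 3045} = \sqrt{704236} = 2 \sqrt{176059}$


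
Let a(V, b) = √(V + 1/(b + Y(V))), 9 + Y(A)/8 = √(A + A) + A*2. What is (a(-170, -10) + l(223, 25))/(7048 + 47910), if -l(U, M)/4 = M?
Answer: -50/27479 + √2*√(-(476341 - 2720*I*√85)/(1401 - 8*I*√85))/109916 ≈ -0.0018196 - 0.00023724*I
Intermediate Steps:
Y(A) = -72 + 16*A + 8*√2*√A (Y(A) = -72 + 8*(√(A + A) + A*2) = -72 + 8*(√(2*A) + 2*A) = -72 + 8*(√2*√A + 2*A) = -72 + 8*(2*A + √2*√A) = -72 + (16*A + 8*√2*√A) = -72 + 16*A + 8*√2*√A)
l(U, M) = -4*M
a(V, b) = √(V + 1/(-72 + b + 16*V + 8*√2*√V)) (a(V, b) = √(V + 1/(b + (-72 + 16*V + 8*√2*√V))) = √(V + 1/(-72 + b + 16*V + 8*√2*√V)))
(a(-170, -10) + l(223, 25))/(7048 + 47910) = (√((1 - 170*(-72 - 10 + 16*(-170) + 8*√2*√(-170)))/(-72 - 10 + 16*(-170) + 8*√2*√(-170))) - 4*25)/(7048 + 47910) = (√((1 - 170*(-72 - 10 - 2720 + 8*√2*(I*√170)))/(-72 - 10 - 2720 + 8*√2*(I*√170))) - 100)/54958 = (√((1 - 170*(-72 - 10 - 2720 + 16*I*√85))/(-72 - 10 - 2720 + 16*I*√85)) - 100)*(1/54958) = (√((1 - 170*(-2802 + 16*I*√85))/(-2802 + 16*I*√85)) - 100)*(1/54958) = (√((1 + (476340 - 2720*I*√85))/(-2802 + 16*I*√85)) - 100)*(1/54958) = (√((476341 - 2720*I*√85)/(-2802 + 16*I*√85)) - 100)*(1/54958) = (-100 + √((476341 - 2720*I*√85)/(-2802 + 16*I*√85)))*(1/54958) = -50/27479 + √((476341 - 2720*I*√85)/(-2802 + 16*I*√85))/54958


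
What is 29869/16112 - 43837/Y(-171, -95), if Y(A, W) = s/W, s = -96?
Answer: -4193487391/96672 ≈ -43379.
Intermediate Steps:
Y(A, W) = -96/W
29869/16112 - 43837/Y(-171, -95) = 29869/16112 - 43837/((-96/(-95))) = 29869*(1/16112) - 43837/((-96*(-1/95))) = 29869/16112 - 43837/96/95 = 29869/16112 - 43837*95/96 = 29869/16112 - 4164515/96 = -4193487391/96672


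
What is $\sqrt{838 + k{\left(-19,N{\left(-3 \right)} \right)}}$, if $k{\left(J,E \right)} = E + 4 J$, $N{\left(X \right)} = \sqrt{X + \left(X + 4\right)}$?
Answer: $\sqrt{762 + i \sqrt{2}} \approx 27.604 + 0.0256 i$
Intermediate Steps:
$N{\left(X \right)} = \sqrt{4 + 2 X}$ ($N{\left(X \right)} = \sqrt{X + \left(4 + X\right)} = \sqrt{4 + 2 X}$)
$\sqrt{838 + k{\left(-19,N{\left(-3 \right)} \right)}} = \sqrt{838 + \left(\sqrt{4 + 2 \left(-3\right)} + 4 \left(-19\right)\right)} = \sqrt{838 - \left(76 - \sqrt{4 - 6}\right)} = \sqrt{838 - \left(76 - \sqrt{-2}\right)} = \sqrt{838 - \left(76 - i \sqrt{2}\right)} = \sqrt{762 + i \sqrt{2}}$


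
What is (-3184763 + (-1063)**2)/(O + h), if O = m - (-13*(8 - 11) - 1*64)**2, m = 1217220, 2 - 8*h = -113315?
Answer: -16438352/9846077 ≈ -1.6695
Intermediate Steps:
h = 113317/8 (h = 1/4 - 1/8*(-113315) = 1/4 + 113315/8 = 113317/8 ≈ 14165.)
O = 1216595 (O = 1217220 - (-13*(8 - 11) - 1*64)**2 = 1217220 - (-13*(-3) - 64)**2 = 1217220 - (39 - 64)**2 = 1217220 - 1*(-25)**2 = 1217220 - 1*625 = 1217220 - 625 = 1216595)
(-3184763 + (-1063)**2)/(O + h) = (-3184763 + (-1063)**2)/(1216595 + 113317/8) = (-3184763 + 1129969)/(9846077/8) = -2054794*8/9846077 = -16438352/9846077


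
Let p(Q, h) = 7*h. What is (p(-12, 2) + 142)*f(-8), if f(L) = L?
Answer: -1248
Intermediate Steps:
(p(-12, 2) + 142)*f(-8) = (7*2 + 142)*(-8) = (14 + 142)*(-8) = 156*(-8) = -1248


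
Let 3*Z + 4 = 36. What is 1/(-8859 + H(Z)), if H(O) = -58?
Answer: -1/8917 ≈ -0.00011215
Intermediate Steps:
Z = 32/3 (Z = -4/3 + (1/3)*36 = -4/3 + 12 = 32/3 ≈ 10.667)
1/(-8859 + H(Z)) = 1/(-8859 - 58) = 1/(-8917) = -1/8917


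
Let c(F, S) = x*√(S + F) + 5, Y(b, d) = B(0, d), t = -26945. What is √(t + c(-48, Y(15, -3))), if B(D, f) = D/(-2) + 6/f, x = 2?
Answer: √(-26940 + 10*I*√2) ≈ 0.0431 + 164.13*I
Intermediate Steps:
B(D, f) = 6/f - D/2 (B(D, f) = D*(-½) + 6/f = -D/2 + 6/f = 6/f - D/2)
Y(b, d) = 6/d (Y(b, d) = 6/d - ½*0 = 6/d + 0 = 6/d)
c(F, S) = 5 + 2*√(F + S) (c(F, S) = 2*√(S + F) + 5 = 2*√(F + S) + 5 = 5 + 2*√(F + S))
√(t + c(-48, Y(15, -3))) = √(-26945 + (5 + 2*√(-48 + 6/(-3)))) = √(-26945 + (5 + 2*√(-48 + 6*(-⅓)))) = √(-26945 + (5 + 2*√(-48 - 2))) = √(-26945 + (5 + 2*√(-50))) = √(-26945 + (5 + 2*(5*I*√2))) = √(-26945 + (5 + 10*I*√2)) = √(-26940 + 10*I*√2)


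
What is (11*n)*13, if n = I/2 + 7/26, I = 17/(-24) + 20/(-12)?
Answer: -2101/16 ≈ -131.31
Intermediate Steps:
I = -19/8 (I = 17*(-1/24) + 20*(-1/12) = -17/24 - 5/3 = -19/8 ≈ -2.3750)
n = -191/208 (n = -19/8/2 + 7/26 = -19/8*½ + 7*(1/26) = -19/16 + 7/26 = -191/208 ≈ -0.91827)
(11*n)*13 = (11*(-191/208))*13 = -2101/208*13 = -2101/16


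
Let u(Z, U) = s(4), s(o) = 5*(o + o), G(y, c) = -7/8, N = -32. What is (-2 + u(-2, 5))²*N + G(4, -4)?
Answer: -369671/8 ≈ -46209.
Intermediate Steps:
G(y, c) = -7/8 (G(y, c) = -7*⅛ = -7/8)
s(o) = 10*o (s(o) = 5*(2*o) = 10*o)
u(Z, U) = 40 (u(Z, U) = 10*4 = 40)
(-2 + u(-2, 5))²*N + G(4, -4) = (-2 + 40)²*(-32) - 7/8 = 38²*(-32) - 7/8 = 1444*(-32) - 7/8 = -46208 - 7/8 = -369671/8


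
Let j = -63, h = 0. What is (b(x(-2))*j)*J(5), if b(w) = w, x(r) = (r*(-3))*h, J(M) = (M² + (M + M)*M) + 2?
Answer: 0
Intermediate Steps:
J(M) = 2 + 3*M² (J(M) = (M² + (2*M)*M) + 2 = (M² + 2*M²) + 2 = 3*M² + 2 = 2 + 3*M²)
x(r) = 0 (x(r) = (r*(-3))*0 = -3*r*0 = 0)
(b(x(-2))*j)*J(5) = (0*(-63))*(2 + 3*5²) = 0*(2 + 3*25) = 0*(2 + 75) = 0*77 = 0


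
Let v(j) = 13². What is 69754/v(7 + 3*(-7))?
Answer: 69754/169 ≈ 412.75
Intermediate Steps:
v(j) = 169
69754/v(7 + 3*(-7)) = 69754/169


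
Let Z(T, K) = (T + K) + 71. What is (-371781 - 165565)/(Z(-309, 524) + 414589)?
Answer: -537346/414875 ≈ -1.2952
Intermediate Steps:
Z(T, K) = 71 + K + T (Z(T, K) = (K + T) + 71 = 71 + K + T)
(-371781 - 165565)/(Z(-309, 524) + 414589) = (-371781 - 165565)/((71 + 524 - 309) + 414589) = -537346/(286 + 414589) = -537346/414875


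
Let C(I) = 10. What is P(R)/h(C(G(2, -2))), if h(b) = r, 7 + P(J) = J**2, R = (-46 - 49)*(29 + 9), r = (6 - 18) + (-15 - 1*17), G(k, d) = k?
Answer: -13032093/44 ≈ -2.9618e+5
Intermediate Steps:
r = -44 (r = -12 + (-15 - 17) = -12 - 32 = -44)
R = -3610 (R = -95*38 = -3610)
P(J) = -7 + J**2
h(b) = -44
P(R)/h(C(G(2, -2))) = (-7 + (-3610)**2)/(-44) = (-7 + 13032100)*(-1/44) = 13032093*(-1/44) = -13032093/44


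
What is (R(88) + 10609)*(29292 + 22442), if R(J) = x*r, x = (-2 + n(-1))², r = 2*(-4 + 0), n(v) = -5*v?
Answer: 545121158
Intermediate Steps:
r = -8 (r = 2*(-4) = -8)
x = 9 (x = (-2 - 5*(-1))² = (-2 + 5)² = 3² = 9)
R(J) = -72 (R(J) = 9*(-8) = -72)
(R(88) + 10609)*(29292 + 22442) = (-72 + 10609)*(29292 + 22442) = 10537*51734 = 545121158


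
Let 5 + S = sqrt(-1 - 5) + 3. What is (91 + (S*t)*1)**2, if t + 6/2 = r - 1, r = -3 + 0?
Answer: 10731 - 1470*I*sqrt(6) ≈ 10731.0 - 3600.8*I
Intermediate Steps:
r = -3
S = -2 + I*sqrt(6) (S = -5 + (sqrt(-1 - 5) + 3) = -5 + (sqrt(-6) + 3) = -5 + (I*sqrt(6) + 3) = -5 + (3 + I*sqrt(6)) = -2 + I*sqrt(6) ≈ -2.0 + 2.4495*I)
t = -7 (t = -3 + (-3 - 1) = -3 - 4 = -7)
(91 + (S*t)*1)**2 = (91 + ((-2 + I*sqrt(6))*(-7))*1)**2 = (91 + (14 - 7*I*sqrt(6))*1)**2 = (91 + (14 - 7*I*sqrt(6)))**2 = (105 - 7*I*sqrt(6))**2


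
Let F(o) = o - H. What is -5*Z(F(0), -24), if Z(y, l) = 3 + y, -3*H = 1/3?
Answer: -140/9 ≈ -15.556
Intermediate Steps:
H = -⅑ (H = -⅓/3 = -⅓*⅓ = -⅑ ≈ -0.11111)
F(o) = ⅑ + o (F(o) = o - 1*(-⅑) = o + ⅑ = ⅑ + o)
-5*Z(F(0), -24) = -5*(3 + (⅑ + 0)) = -5*(3 + ⅑) = -5*28/9 = -140/9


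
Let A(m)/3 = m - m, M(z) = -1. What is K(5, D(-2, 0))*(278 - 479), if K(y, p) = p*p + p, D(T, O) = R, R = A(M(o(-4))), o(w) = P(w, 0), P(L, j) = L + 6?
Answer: 0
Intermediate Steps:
P(L, j) = 6 + L
o(w) = 6 + w
A(m) = 0 (A(m) = 3*(m - m) = 3*0 = 0)
R = 0
D(T, O) = 0
K(y, p) = p + p² (K(y, p) = p² + p = p + p²)
K(5, D(-2, 0))*(278 - 479) = (0*(1 + 0))*(278 - 479) = (0*1)*(-201) = 0*(-201) = 0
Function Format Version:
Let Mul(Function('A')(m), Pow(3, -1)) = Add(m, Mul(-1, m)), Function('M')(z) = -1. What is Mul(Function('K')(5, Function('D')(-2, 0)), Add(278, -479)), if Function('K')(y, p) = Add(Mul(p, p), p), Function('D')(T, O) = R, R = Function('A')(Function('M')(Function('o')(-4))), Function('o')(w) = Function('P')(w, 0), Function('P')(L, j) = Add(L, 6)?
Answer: 0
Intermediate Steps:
Function('P')(L, j) = Add(6, L)
Function('o')(w) = Add(6, w)
Function('A')(m) = 0 (Function('A')(m) = Mul(3, Add(m, Mul(-1, m))) = Mul(3, 0) = 0)
R = 0
Function('D')(T, O) = 0
Function('K')(y, p) = Add(p, Pow(p, 2)) (Function('K')(y, p) = Add(Pow(p, 2), p) = Add(p, Pow(p, 2)))
Mul(Function('K')(5, Function('D')(-2, 0)), Add(278, -479)) = Mul(Mul(0, Add(1, 0)), Add(278, -479)) = Mul(Mul(0, 1), -201) = Mul(0, -201) = 0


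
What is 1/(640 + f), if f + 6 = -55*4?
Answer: 1/414 ≈ 0.0024155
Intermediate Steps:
f = -226 (f = -6 - 55*4 = -6 - 220 = -226)
1/(640 + f) = 1/(640 - 226) = 1/414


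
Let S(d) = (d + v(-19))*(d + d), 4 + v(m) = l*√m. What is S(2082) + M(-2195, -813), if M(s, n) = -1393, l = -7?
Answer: 8651399 - 29148*I*√19 ≈ 8.6514e+6 - 1.2705e+5*I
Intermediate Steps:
v(m) = -4 - 7*√m
S(d) = 2*d*(-4 + d - 7*I*√19) (S(d) = (d + (-4 - 7*I*√19))*(d + d) = (d + (-4 - 7*I*√19))*(2*d) = (-4 + d - 7*I*√19)*(2*d) = 2*d*(-4 + d - 7*I*√19))
S(2082) + M(-2195, -813) = 2*2082*(-4 + 2082 - 7*I*√19) - 1393 = 2*2082*(2078 - 7*I*√19) - 1393 = (8652792 - 29148*I*√19) - 1393 = 8651399 - 29148*I*√19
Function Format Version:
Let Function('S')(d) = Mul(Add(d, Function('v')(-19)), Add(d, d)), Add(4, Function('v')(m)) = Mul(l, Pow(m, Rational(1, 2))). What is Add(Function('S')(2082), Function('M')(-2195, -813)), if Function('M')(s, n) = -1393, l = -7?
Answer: Add(8651399, Mul(-29148, I, Pow(19, Rational(1, 2)))) ≈ Add(8.6514e+6, Mul(-1.2705e+5, I))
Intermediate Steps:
Function('v')(m) = Add(-4, Mul(-7, Pow(m, Rational(1, 2))))
Function('S')(d) = Mul(2, d, Add(-4, d, Mul(-7, I, Pow(19, Rational(1, 2))))) (Function('S')(d) = Mul(Add(d, Add(-4, Mul(-7, Pow(-19, Rational(1, 2))))), Add(d, d)) = Mul(Add(d, Add(-4, Mul(-7, Mul(I, Pow(19, Rational(1, 2)))))), Mul(2, d)) = Mul(Add(d, Add(-4, Mul(-7, I, Pow(19, Rational(1, 2))))), Mul(2, d)) = Mul(Add(-4, d, Mul(-7, I, Pow(19, Rational(1, 2)))), Mul(2, d)) = Mul(2, d, Add(-4, d, Mul(-7, I, Pow(19, Rational(1, 2))))))
Add(Function('S')(2082), Function('M')(-2195, -813)) = Add(Mul(2, 2082, Add(-4, 2082, Mul(-7, I, Pow(19, Rational(1, 2))))), -1393) = Add(Mul(2, 2082, Add(2078, Mul(-7, I, Pow(19, Rational(1, 2))))), -1393) = Add(Add(8652792, Mul(-29148, I, Pow(19, Rational(1, 2)))), -1393) = Add(8651399, Mul(-29148, I, Pow(19, Rational(1, 2))))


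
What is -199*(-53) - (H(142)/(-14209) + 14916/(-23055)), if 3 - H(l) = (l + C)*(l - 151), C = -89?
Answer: 1151766288203/109196165 ≈ 10548.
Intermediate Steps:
H(l) = 3 - (-151 + l)*(-89 + l) (H(l) = 3 - (l - 89)*(l - 151) = 3 - (-89 + l)*(-151 + l) = 3 - (-151 + l)*(-89 + l))
-199*(-53) - (H(142)/(-14209) + 14916/(-23055)) = -199*(-53) - ((-13436 - 1*142² + 240*142)/(-14209) + 14916/(-23055)) = 10547 - ((-13436 - 1*20164 + 34080)*(-1/14209) + 14916*(-1/23055)) = 10547 - ((-13436 - 20164 + 34080)*(-1/14209) - 4972/7685) = 10547 - (480*(-1/14209) - 4972/7685) = 10547 - (-480/14209 - 4972/7685) = 10547 - 1*(-74335948/109196165) = 10547 + 74335948/109196165 = 1151766288203/109196165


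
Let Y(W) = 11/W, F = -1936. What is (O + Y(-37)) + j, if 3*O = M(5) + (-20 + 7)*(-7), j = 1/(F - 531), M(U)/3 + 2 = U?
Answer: 9046378/273837 ≈ 33.036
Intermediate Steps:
M(U) = -6 + 3*U
j = -1/2467 (j = 1/(-1936 - 531) = 1/(-2467) = -1/2467 ≈ -0.00040535)
O = 100/3 (O = ((-6 + 3*5) + (-20 + 7)*(-7))/3 = ((-6 + 15) - 13*(-7))/3 = (9 + 91)/3 = (⅓)*100 = 100/3 ≈ 33.333)
(O + Y(-37)) + j = (100/3 + 11/(-37)) - 1/2467 = (100/3 + 11*(-1/37)) - 1/2467 = (100/3 - 11/37) - 1/2467 = 3667/111 - 1/2467 = 9046378/273837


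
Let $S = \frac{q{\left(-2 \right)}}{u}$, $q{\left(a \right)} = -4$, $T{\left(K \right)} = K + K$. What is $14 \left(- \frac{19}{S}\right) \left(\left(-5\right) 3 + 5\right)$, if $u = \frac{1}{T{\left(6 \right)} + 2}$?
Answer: $- \frac{95}{2} \approx -47.5$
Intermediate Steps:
$T{\left(K \right)} = 2 K$
$u = \frac{1}{14}$ ($u = \frac{1}{2 \cdot 6 + 2} = \frac{1}{12 + 2} = \frac{1}{14} \approx 0.071429$)
$S = -56$ ($S = - 4 \frac{1}{\frac{1}{14}} = \left(-4\right) 14 = -56$)
$14 \left(- \frac{19}{S}\right) \left(\left(-5\right) 3 + 5\right) = 14 \left(- \frac{19}{-56}\right) \left(\left(-5\right) 3 + 5\right) = 14 \left(\left(-19\right) \left(- \frac{1}{56}\right)\right) \left(-15 + 5\right) = 14 \cdot \frac{19}{56} \left(-10\right) = \frac{19}{4} \left(-10\right) = - \frac{95}{2}$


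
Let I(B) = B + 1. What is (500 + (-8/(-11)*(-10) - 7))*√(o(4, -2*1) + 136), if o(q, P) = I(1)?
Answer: 5343*√138/11 ≈ 5706.0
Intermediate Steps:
I(B) = 1 + B
o(q, P) = 2 (o(q, P) = 1 + 1 = 2)
(500 + (-8/(-11)*(-10) - 7))*√(o(4, -2*1) + 136) = (500 + (-8/(-11)*(-10) - 7))*√(2 + 136) = (500 + (-8*(-1/11)*(-10) - 7))*√138 = (500 + ((8/11)*(-10) - 7))*√138 = (500 + (-80/11 - 7))*√138 = (500 - 157/11)*√138 = 5343*√138/11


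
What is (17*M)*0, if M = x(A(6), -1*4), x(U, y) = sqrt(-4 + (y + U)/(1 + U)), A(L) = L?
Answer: 0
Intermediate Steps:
x(U, y) = sqrt(-4 + (U + y)/(1 + U))
M = I*sqrt(182)/7 (M = sqrt((-4 - 1*4 - 3*6)/(1 + 6)) = sqrt((-4 - 4 - 18)/7) = sqrt((1/7)*(-26)) = sqrt(-26/7) = I*sqrt(182)/7 ≈ 1.9272*I)
(17*M)*0 = (17*(I*sqrt(182)/7))*0 = (17*I*sqrt(182)/7)*0 = 0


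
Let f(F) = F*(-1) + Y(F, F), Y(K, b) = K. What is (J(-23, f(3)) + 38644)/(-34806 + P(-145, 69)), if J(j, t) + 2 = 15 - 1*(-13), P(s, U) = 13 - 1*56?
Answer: -38670/34849 ≈ -1.1096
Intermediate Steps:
P(s, U) = -43 (P(s, U) = 13 - 56 = -43)
f(F) = 0 (f(F) = F*(-1) + F = -F + F = 0)
J(j, t) = 26 (J(j, t) = -2 + (15 - 1*(-13)) = -2 + (15 + 13) = -2 + 28 = 26)
(J(-23, f(3)) + 38644)/(-34806 + P(-145, 69)) = (26 + 38644)/(-34806 - 43) = 38670/(-34849) = 38670*(-1/34849) = -38670/34849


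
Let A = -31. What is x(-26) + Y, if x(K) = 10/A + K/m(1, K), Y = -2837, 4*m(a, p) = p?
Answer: -87833/31 ≈ -2833.3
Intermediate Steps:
m(a, p) = p/4
x(K) = 114/31 (x(K) = 10/(-31) + K/((K/4)) = 10*(-1/31) + K*(4/K) = -10/31 + 4 = 114/31)
x(-26) + Y = 114/31 - 2837 = -87833/31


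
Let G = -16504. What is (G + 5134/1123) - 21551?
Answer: -42730631/1123 ≈ -38050.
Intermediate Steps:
(G + 5134/1123) - 21551 = (-16504 + 5134/1123) - 21551 = -18528858/1123 - 21551 = -42730631/1123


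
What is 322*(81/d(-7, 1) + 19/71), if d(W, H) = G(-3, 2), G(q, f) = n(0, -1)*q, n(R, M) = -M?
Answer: -611156/71 ≈ -8607.8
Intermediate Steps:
G(q, f) = q (G(q, f) = (-1*(-1))*q = 1*q = q)
d(W, H) = -3
322*(81/d(-7, 1) + 19/71) = 322*(81/(-3) + 19/71) = 322*(81*(-⅓) + 19*(1/71)) = 322*(-27 + 19/71) = 322*(-1898/71) = -611156/71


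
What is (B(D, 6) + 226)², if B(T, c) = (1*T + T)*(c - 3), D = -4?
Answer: 40804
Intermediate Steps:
B(T, c) = 2*T*(-3 + c) (B(T, c) = (T + T)*(-3 + c) = (2*T)*(-3 + c) = 2*T*(-3 + c))
(B(D, 6) + 226)² = (2*(-4)*(-3 + 6) + 226)² = (2*(-4)*3 + 226)² = (-24 + 226)² = 202² = 40804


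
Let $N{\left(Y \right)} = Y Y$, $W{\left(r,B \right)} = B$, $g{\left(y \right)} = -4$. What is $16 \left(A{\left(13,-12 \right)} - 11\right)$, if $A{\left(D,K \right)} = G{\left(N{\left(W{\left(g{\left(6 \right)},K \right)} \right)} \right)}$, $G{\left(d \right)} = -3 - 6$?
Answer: $-320$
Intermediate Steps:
$N{\left(Y \right)} = Y^{2}$
$G{\left(d \right)} = -9$ ($G{\left(d \right)} = -3 - 6 = -9$)
$A{\left(D,K \right)} = -9$
$16 \left(A{\left(13,-12 \right)} - 11\right) = 16 \left(-9 - 11\right) = 16 \left(-20\right) = -320$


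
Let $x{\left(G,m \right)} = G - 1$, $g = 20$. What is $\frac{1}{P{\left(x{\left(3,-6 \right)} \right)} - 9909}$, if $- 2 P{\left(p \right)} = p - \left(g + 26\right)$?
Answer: $- \frac{1}{9887} \approx -0.00010114$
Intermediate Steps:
$x{\left(G,m \right)} = -1 + G$ ($x{\left(G,m \right)} = G - 1 = -1 + G$)
$P{\left(p \right)} = 23 - \frac{p}{2}$ ($P{\left(p \right)} = - \frac{p - \left(20 + 26\right)}{2} = - \frac{p - 46}{2} = - \frac{-46 + p}{2} = 23 - \frac{p}{2}$)
$\frac{1}{P{\left(x{\left(3,-6 \right)} \right)} - 9909} = \frac{1}{\left(23 - \frac{-1 + 3}{2}\right) - 9909} = \frac{1}{\left(23 - 1\right) - 9909} = \frac{1}{22 - 9909} = \frac{1}{-9887} = - \frac{1}{9887}$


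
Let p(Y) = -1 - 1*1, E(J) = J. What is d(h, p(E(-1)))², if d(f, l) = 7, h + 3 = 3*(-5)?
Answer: 49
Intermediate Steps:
p(Y) = -2 (p(Y) = -1 - 1 = -2)
h = -18 (h = -3 + 3*(-5) = -3 - 15 = -18)
d(h, p(E(-1)))² = 7² = 49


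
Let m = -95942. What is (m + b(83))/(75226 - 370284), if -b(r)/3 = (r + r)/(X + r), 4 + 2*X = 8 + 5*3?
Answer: 8875133/27292865 ≈ 0.32518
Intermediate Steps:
X = 19/2 (X = -2 + (8 + 5*3)/2 = -2 + (8 + 15)/2 = -2 + (½)*23 = -2 + 23/2 = 19/2 ≈ 9.5000)
b(r) = -6*r/(19/2 + r) (b(r) = -3*(r + r)/(19/2 + r) = -3*2*r/(19/2 + r) = -6*r/(19/2 + r))
(m + b(83))/(75226 - 370284) = (-95942 - 12*83/(19 + 2*83))/(75226 - 370284) = (-95942 - 12*83/(19 + 166))/(-295058) = (-95942 - 12*83/185)*(-1/295058) = (-95942 - 12*83*1/185)*(-1/295058) = (-95942 - 996/185)*(-1/295058) = -17750266/185*(-1/295058) = 8875133/27292865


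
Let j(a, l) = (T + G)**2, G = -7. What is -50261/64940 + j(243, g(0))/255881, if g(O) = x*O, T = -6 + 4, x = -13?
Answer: -12855574801/16616912140 ≈ -0.77364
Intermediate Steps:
T = -2
g(O) = -13*O
j(a, l) = 81 (j(a, l) = (-2 - 7)**2 = (-9)**2 = 81)
-50261/64940 + j(243, g(0))/255881 = -50261/64940 + 81/255881 = -12855574801/16616912140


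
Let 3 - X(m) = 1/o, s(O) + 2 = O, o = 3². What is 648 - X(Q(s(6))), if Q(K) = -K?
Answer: 5806/9 ≈ 645.11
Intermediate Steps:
o = 9
s(O) = -2 + O
X(m) = 26/9 (X(m) = 3 - 1/9 = 3 - 1*⅑ = 3 - ⅑ = 26/9)
648 - X(Q(s(6))) = 648 - 1*26/9 = 648 - 26/9 = 5806/9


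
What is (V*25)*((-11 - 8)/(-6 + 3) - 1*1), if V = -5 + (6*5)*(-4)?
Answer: -50000/3 ≈ -16667.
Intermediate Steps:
V = -125 (V = -5 + 30*(-4) = -5 - 120 = -125)
(V*25)*((-11 - 8)/(-6 + 3) - 1*1) = (-125*25)*((-11 - 8)/(-6 + 3) - 1*1) = -3125*(-19/(-3) - 1) = -3125*(-19*(-1/3) - 1) = -3125*(19/3 - 1) = -3125*16/3 = -50000/3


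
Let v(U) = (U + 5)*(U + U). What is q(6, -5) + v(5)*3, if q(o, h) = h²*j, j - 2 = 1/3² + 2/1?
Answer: 3625/9 ≈ 402.78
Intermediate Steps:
v(U) = 2*U*(5 + U) (v(U) = (5 + U)*(2*U) = 2*U*(5 + U))
j = 37/9 (j = 2 + (1/3² + 2/1) = 2 + (1/9 + 2*1) = 2 + (1*(⅑) + 2) = 2 + (⅑ + 2) = 2 + 19/9 = 37/9 ≈ 4.1111)
q(o, h) = 37*h²/9 (q(o, h) = h²*(37/9) = 37*h²/9)
q(6, -5) + v(5)*3 = (37/9)*(-5)² + (2*5*(5 + 5))*3 = (37/9)*25 + (2*5*10)*3 = 925/9 + 100*3 = 925/9 + 300 = 3625/9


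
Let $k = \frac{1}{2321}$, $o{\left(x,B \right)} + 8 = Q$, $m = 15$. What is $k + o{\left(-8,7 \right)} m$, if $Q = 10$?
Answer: $\frac{69631}{2321} \approx 30.0$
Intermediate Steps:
$o{\left(x,B \right)} = 2$ ($o{\left(x,B \right)} = -8 + 10 = 2$)
$k = \frac{1}{2321} \approx 0.00043085$
$k + o{\left(-8,7 \right)} m = \frac{1}{2321} + 2 \cdot 15 = \frac{1}{2321} + 30 = \frac{69631}{2321}$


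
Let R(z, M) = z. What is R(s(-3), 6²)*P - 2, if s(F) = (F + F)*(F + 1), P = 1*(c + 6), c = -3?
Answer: 34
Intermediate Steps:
P = 3 (P = 1*(-3 + 6) = 1*3 = 3)
s(F) = 2*F*(1 + F) (s(F) = (2*F)*(1 + F) = 2*F*(1 + F))
R(s(-3), 6²)*P - 2 = (2*(-3)*(1 - 3))*3 - 2 = (2*(-3)*(-2))*3 - 2 = 12*3 - 2 = 36 - 2 = 34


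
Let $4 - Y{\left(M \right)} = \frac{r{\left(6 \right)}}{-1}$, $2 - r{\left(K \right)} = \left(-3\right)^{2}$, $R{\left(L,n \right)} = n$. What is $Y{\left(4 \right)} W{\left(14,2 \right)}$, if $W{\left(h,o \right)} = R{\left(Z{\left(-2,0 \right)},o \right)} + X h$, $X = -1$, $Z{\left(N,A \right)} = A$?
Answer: $36$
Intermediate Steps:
$r{\left(K \right)} = -7$ ($r{\left(K \right)} = 2 - \left(-3\right)^{2} = 2 - 9 = -7$)
$W{\left(h,o \right)} = o - h$
$Y{\left(M \right)} = -3$ ($Y{\left(M \right)} = 4 - - \frac{7}{-1} = 4 - \left(-7\right) \left(-1\right) = 4 - 7 = -3$)
$Y{\left(4 \right)} W{\left(14,2 \right)} = - 3 \left(2 - 14\right) = \left(-3\right) \left(-12\right) = 36$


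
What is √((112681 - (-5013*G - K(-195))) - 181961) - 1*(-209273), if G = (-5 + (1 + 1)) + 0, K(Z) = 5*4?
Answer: 209273 + I*√84299 ≈ 2.0927e+5 + 290.34*I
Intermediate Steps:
K(Z) = 20
G = -3 (G = (-5 + 2) + 0 = -3 + 0 = -3)
√((112681 - (-5013*G - K(-195))) - 181961) - 1*(-209273) = √((112681 - (-5013*(-3) - 1*20)) - 181961) - 1*(-209273) = √((112681 - (15039 - 20)) - 181961) + 209273 = √((112681 - 1*15019) - 181961) + 209273 = √((112681 - 15019) - 181961) + 209273 = √(97662 - 181961) + 209273 = √(-84299) + 209273 = I*√84299 + 209273 = 209273 + I*√84299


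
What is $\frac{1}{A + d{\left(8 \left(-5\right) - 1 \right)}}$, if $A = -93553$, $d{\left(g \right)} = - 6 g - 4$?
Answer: $- \frac{1}{93311} \approx -1.0717 \cdot 10^{-5}$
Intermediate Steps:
$d{\left(g \right)} = -4 - 6 g$
$\frac{1}{A + d{\left(8 \left(-5\right) - 1 \right)}} = \frac{1}{-93553 - \left(4 + 6 \left(8 \left(-5\right) - 1\right)\right)} = \frac{1}{-93553 - \left(4 + 6 \left(-40 - 1\right)\right)} = \frac{1}{-93553 - -242} = \frac{1}{-93553 + \left(-4 + 246\right)} = \frac{1}{-93553 + 242} = \frac{1}{-93311} = - \frac{1}{93311}$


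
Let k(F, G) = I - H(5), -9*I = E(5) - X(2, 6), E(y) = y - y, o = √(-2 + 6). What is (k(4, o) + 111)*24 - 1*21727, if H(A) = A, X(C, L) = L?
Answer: -19167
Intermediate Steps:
o = 2 (o = √4 = 2)
E(y) = 0
I = ⅔ (I = -(0 - 1*6)/9 = -(0 - 6)/9 = -⅑*(-6) = ⅔ ≈ 0.66667)
k(F, G) = -13/3 (k(F, G) = ⅔ - 1*5 = ⅔ - 5 = -13/3)
(k(4, o) + 111)*24 - 1*21727 = (-13/3 + 111)*24 - 1*21727 = (320/3)*24 - 21727 = 2560 - 21727 = -19167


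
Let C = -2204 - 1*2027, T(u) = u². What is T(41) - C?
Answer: 5912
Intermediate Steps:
C = -4231 (C = -2204 - 2027 = -4231)
T(41) - C = 41² - 1*(-4231) = 1681 + 4231 = 5912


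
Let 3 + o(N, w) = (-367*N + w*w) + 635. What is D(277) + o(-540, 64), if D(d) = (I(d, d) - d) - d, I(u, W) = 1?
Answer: 202355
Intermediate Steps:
o(N, w) = 632 + w² - 367*N (o(N, w) = -3 + ((-367*N + w*w) + 635) = -3 + ((-367*N + w²) + 635) = -3 + ((w² - 367*N) + 635) = -3 + (635 + w² - 367*N) = 632 + w² - 367*N)
D(d) = 1 - 2*d (D(d) = (1 - d) - d = 1 - 2*d)
D(277) + o(-540, 64) = (1 - 2*277) + (632 + 64² - 367*(-540)) = (1 - 554) + (632 + 4096 + 198180) = -553 + 202908 = 202355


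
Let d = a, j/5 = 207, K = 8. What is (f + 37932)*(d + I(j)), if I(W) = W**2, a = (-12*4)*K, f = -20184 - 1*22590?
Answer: -5185012122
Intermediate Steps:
f = -42774 (f = -20184 - 22590 = -42774)
j = 1035 (j = 5*207 = 1035)
a = -384 (a = -12*4*8 = -48*8 = -384)
d = -384
(f + 37932)*(d + I(j)) = (-42774 + 37932)*(-384 + 1035**2) = -4842*(-384 + 1071225) = -4842*1070841 = -5185012122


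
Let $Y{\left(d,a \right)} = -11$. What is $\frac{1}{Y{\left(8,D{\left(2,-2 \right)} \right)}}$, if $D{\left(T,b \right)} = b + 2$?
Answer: $- \frac{1}{11} \approx -0.090909$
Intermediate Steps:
$D{\left(T,b \right)} = 2 + b$
$\frac{1}{Y{\left(8,D{\left(2,-2 \right)} \right)}} = \frac{1}{-11} = - \frac{1}{11}$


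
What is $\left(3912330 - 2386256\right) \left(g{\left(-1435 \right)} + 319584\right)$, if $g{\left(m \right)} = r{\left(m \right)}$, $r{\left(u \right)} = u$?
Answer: $485518917026$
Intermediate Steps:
$g{\left(m \right)} = m$
$\left(3912330 - 2386256\right) \left(g{\left(-1435 \right)} + 319584\right) = \left(3912330 - 2386256\right) \left(-1435 + 319584\right) = 1526074 \cdot 318149 = 485518917026$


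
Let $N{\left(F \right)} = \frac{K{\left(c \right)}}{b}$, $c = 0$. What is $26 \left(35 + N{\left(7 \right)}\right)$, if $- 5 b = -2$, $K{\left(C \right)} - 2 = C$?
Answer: $1040$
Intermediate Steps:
$K{\left(C \right)} = 2 + C$
$b = \frac{2}{5}$ ($b = \left(- \frac{1}{5}\right) \left(-2\right) = \frac{2}{5} \approx 0.4$)
$N{\left(F \right)} = 5$ ($N{\left(F \right)} = \frac{2 + 0}{\frac{2}{5}} = 2 \cdot \frac{5}{2} = 5$)
$26 \left(35 + N{\left(7 \right)}\right) = 26 \left(35 + 5\right) = 26 \cdot 40 = 1040$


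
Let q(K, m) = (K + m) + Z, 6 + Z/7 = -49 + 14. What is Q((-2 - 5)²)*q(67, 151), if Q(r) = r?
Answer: -3381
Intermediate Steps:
Z = -287 (Z = -42 + 7*(-49 + 14) = -42 + 7*(-35) = -42 - 245 = -287)
q(K, m) = -287 + K + m (q(K, m) = (K + m) - 287 = -287 + K + m)
Q((-2 - 5)²)*q(67, 151) = (-2 - 5)²*(-287 + 67 + 151) = (-7)²*(-69) = 49*(-69) = -3381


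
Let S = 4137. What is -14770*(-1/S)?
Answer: 2110/591 ≈ 3.5702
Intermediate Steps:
-14770*(-1/S) = -14770/((-1*4137)) = -14770/(-4137) = -14770*(-1/4137) = 2110/591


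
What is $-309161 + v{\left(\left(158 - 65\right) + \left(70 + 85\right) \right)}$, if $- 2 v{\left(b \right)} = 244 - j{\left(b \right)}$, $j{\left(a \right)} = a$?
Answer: $-309159$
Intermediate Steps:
$v{\left(b \right)} = -122 + \frac{b}{2}$ ($v{\left(b \right)} = - \frac{244 - b}{2} = -122 + \frac{b}{2}$)
$-309161 + v{\left(\left(158 - 65\right) + \left(70 + 85\right) \right)} = -309161 - \left(122 - \frac{\left(158 - 65\right) + \left(70 + 85\right)}{2}\right) = -309161 - \left(122 - \frac{93 + 155}{2}\right) = -309161 + \left(-122 + \frac{1}{2} \cdot 248\right) = -309161 + \left(-122 + 124\right) = -309161 + 2 = -309159$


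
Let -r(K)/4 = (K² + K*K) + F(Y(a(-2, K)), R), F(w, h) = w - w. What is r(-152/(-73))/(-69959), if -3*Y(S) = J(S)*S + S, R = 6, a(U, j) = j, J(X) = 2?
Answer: 184832/372811511 ≈ 0.00049578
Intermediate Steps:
Y(S) = -S (Y(S) = -(2*S + S)/3 = -S)
F(w, h) = 0
r(K) = -8*K² (r(K) = -4*((K² + K*K) + 0) = -4*((K² + K²) + 0) = -4*(2*K² + 0) = -8*K²)
r(-152/(-73))/(-69959) = -8*(-152/(-73))²/(-69959) = -8*(-152*(-1/73))²*(-1/69959) = -8*(152/73)²*(-1/69959) = -8*23104/5329*(-1/69959) = -184832/5329*(-1/69959) = 184832/372811511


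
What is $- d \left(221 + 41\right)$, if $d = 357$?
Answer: $-93534$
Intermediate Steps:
$- d \left(221 + 41\right) = \left(-1\right) 357 \left(221 + 41\right) = \left(-357\right) 262 = -93534$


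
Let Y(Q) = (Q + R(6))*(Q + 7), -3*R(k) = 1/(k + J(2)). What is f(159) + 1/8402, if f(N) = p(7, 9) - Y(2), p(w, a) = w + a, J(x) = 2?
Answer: -54609/33608 ≈ -1.6249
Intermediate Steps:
R(k) = -1/(3*(2 + k)) (R(k) = -1/(3*(k + 2)) = -1/(3*(2 + k)))
Y(Q) = (7 + Q)*(-1/24 + Q) (Y(Q) = (Q - 1/(6 + 3*6))*(Q + 7) = (Q - 1/(6 + 18))*(7 + Q) = (Q - 1/24)*(7 + Q) = (-1/24 + Q)*(7 + Q) = (7 + Q)*(-1/24 + Q))
p(w, a) = a + w
f(N) = -13/8 (f(N) = (9 + 7) - (-7/24 + 2**2 + (167/24)*2) = 16 - (-7/24 + 4 + 167/12) = 16 - 1*141/8 = 16 - 141/8 = -13/8)
f(159) + 1/8402 = -13/8 + 1/8402 = -54609/33608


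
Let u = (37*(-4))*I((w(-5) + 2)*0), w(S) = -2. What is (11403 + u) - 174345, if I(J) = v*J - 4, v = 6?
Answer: -162350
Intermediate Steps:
I(J) = -4 + 6*J (I(J) = 6*J - 4 = -4 + 6*J)
u = 592 (u = (37*(-4))*(-4 + 6*((-2 + 2)*0)) = -148*(-4 + 6*(0*0)) = -148*(-4 + 6*0) = -148*(-4 + 0) = -148*(-4) = 592)
(11403 + u) - 174345 = (11403 + 592) - 174345 = 11995 - 174345 = -162350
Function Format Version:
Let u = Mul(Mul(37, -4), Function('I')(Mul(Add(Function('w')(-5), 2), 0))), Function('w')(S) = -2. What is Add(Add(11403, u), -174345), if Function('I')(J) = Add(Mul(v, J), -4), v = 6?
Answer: -162350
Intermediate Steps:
Function('I')(J) = Add(-4, Mul(6, J)) (Function('I')(J) = Add(Mul(6, J), -4) = Add(-4, Mul(6, J)))
u = 592 (u = Mul(Mul(37, -4), Add(-4, Mul(6, Mul(Add(-2, 2), 0)))) = Mul(-148, Add(-4, Mul(6, Mul(0, 0)))) = Mul(-148, Add(-4, Mul(6, 0))) = Mul(-148, Add(-4, 0)) = Mul(-148, -4) = 592)
Add(Add(11403, u), -174345) = Add(Add(11403, 592), -174345) = Add(11995, -174345) = -162350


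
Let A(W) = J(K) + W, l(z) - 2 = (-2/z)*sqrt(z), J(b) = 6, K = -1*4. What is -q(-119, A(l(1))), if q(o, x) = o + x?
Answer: 113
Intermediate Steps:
K = -4
l(z) = 2 - 2/sqrt(z) (l(z) = 2 + (-2/z)*sqrt(z) = 2 - 2/sqrt(z))
A(W) = 6 + W
-q(-119, A(l(1))) = -(-119 + (6 + (2 - 2/sqrt(1)))) = -(-119 + (6 + (2 - 2*1))) = -(-119 + (6 + (2 - 2))) = -(-119 + (6 + 0)) = -(-119 + 6) = -1*(-113) = 113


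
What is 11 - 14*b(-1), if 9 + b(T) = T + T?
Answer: 165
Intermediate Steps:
b(T) = -9 + 2*T (b(T) = -9 + (T + T) = -9 + 2*T)
11 - 14*b(-1) = 11 - 14*(-9 + 2*(-1)) = 11 - 14*(-9 - 2) = 11 - 14*(-11) = 11 + 154 = 165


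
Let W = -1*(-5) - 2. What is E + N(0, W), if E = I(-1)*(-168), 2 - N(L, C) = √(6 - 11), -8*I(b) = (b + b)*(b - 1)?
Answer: 86 - I*√5 ≈ 86.0 - 2.2361*I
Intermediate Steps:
I(b) = -b*(-1 + b)/4 (I(b) = -(b + b)*(b - 1)/8 = -2*b*(-1 + b)/8 = -b*(-1 + b)/4)
W = 3 (W = 5 - 2 = 3)
N(L, C) = 2 - I*√5 (N(L, C) = 2 - √(6 - 11) = 2 - √(-5) = 2 - I*√5)
E = 84 (E = ((¼)*(-1)*(1 - 1*(-1)))*(-168) = ((¼)*(-1)*(1 + 1))*(-168) = ((¼)*(-1)*2)*(-168) = -½*(-168) = 84)
E + N(0, W) = 84 + (2 - I*√5) = 86 - I*√5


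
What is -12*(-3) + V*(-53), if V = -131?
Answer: 6979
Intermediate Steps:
-12*(-3) + V*(-53) = -12*(-3) - 131*(-53) = 36 + 6943 = 6979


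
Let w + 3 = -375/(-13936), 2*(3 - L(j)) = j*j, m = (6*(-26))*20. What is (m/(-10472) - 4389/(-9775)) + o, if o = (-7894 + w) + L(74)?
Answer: -111513895087467/10489278800 ≈ -10631.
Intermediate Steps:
m = -3120 (m = -156*20 = -3120)
L(j) = 3 - j²/2 (L(j) = 3 - j*j/2 = 3 - j²/2)
w = -41433/13936 (w = -3 - 375/(-13936) = -3 - 375*(-1/13936) = -3 + 375/13936 = -41433/13936 ≈ -2.9731)
o = -148167177/13936 (o = (-7894 - 41433/13936) + (3 - ½*74²) = -110052217/13936 + (3 - ½*5476) = -110052217/13936 + (3 - 2738) = -110052217/13936 - 2735 = -148167177/13936 ≈ -10632.)
(m/(-10472) - 4389/(-9775)) + o = (-3120/(-10472) - 4389/(-9775)) - 148167177/13936 = (-3120*(-1/10472) - 4389*(-1/9775)) - 148167177/13936 = (390/1309 + 4389/9775) - 148167177/13936 = 562203/752675 - 148167177/13936 = -111513895087467/10489278800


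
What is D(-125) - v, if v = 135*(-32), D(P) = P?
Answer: 4195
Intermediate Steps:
v = -4320
D(-125) - v = -125 - 1*(-4320) = -125 + 4320 = 4195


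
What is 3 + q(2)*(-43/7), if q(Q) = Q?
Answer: -65/7 ≈ -9.2857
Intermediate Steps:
3 + q(2)*(-43/7) = 3 + 2*(-43/7) = 3 - 86/7 = -65/7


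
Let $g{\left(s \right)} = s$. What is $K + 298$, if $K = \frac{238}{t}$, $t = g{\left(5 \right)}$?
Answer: $\frac{1728}{5} \approx 345.6$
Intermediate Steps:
$t = 5$
$K = \frac{238}{5} \approx 47.6$
$K + 298 = \frac{238}{5} + 298 = \frac{1728}{5}$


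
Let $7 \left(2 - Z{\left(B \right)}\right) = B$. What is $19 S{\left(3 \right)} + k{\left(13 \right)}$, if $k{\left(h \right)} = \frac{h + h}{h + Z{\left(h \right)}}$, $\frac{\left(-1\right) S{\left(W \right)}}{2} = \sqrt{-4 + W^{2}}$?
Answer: $\frac{91}{46} - 38 \sqrt{5} \approx -82.992$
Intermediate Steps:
$Z{\left(B \right)} = 2 - \frac{B}{7}$
$S{\left(W \right)} = - 2 \sqrt{-4 + W^{2}}$
$k{\left(h \right)} = \frac{2 h}{2 + \frac{6 h}{7}}$ ($k{\left(h \right)} = \frac{h + h}{h - \left(-2 + \frac{h}{7}\right)} = \frac{2 h}{2 + \frac{6 h}{7}}$)
$19 S{\left(3 \right)} + k{\left(13 \right)} = 19 \left(- 2 \sqrt{-4 + 3^{2}}\right) + 7 \cdot 13 \frac{1}{7 + 3 \cdot 13} = 19 \left(- 2 \sqrt{-4 + 9}\right) + 7 \cdot 13 \frac{1}{7 + 39} = 19 \left(- 2 \sqrt{5}\right) + 7 \cdot 13 \cdot \frac{1}{46} = - 38 \sqrt{5} + 7 \cdot 13 \cdot \frac{1}{46} = - 38 \sqrt{5} + \frac{91}{46} = \frac{91}{46} - 38 \sqrt{5}$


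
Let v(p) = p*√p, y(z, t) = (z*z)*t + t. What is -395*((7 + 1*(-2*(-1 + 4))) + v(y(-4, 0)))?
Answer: -395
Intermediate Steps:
y(z, t) = t + t*z² (y(z, t) = z²*t + t = t*z² + t = t + t*z²)
v(p) = p^(3/2)
-395*((7 + 1*(-2*(-1 + 4))) + v(y(-4, 0))) = -395*((7 + 1*(-2*(-1 + 4))) + (0*(1 + (-4)²))^(3/2)) = -395*((7 + 1*(-2*3)) + (0*(1 + 16))^(3/2)) = -395*((7 + 1*(-6)) + (0*17)^(3/2)) = -395*((7 - 6) + 0^(3/2)) = -395*(1 + 0) = -395*1 = -395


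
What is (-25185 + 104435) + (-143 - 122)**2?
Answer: 149475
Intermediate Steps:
(-25185 + 104435) + (-143 - 122)**2 = 79250 + (-265)**2 = 79250 + 70225 = 149475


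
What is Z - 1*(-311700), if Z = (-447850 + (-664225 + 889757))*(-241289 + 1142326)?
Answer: -200316432066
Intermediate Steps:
Z = -200316743766 (Z = (-447850 + 225532)*901037 = -222318*901037 = -200316743766)
Z - 1*(-311700) = -200316743766 - 1*(-311700) = -200316743766 + 311700 = -200316432066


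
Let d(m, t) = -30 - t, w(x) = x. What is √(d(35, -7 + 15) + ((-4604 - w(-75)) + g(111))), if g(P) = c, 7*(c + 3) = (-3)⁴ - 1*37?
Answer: I*√223622/7 ≈ 67.555*I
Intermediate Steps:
c = 23/7 (c = -3 + ((-3)⁴ - 1*37)/7 = -3 + (81 - 37)/7 = -3 + (⅐)*44 = -3 + 44/7 = 23/7 ≈ 3.2857)
g(P) = 23/7
√(d(35, -7 + 15) + ((-4604 - w(-75)) + g(111))) = √((-30 - (-7 + 15)) + ((-4604 - 1*(-75)) + 23/7)) = √((-30 - 1*8) + ((-4604 + 75) + 23/7)) = √((-30 - 8) + (-4529 + 23/7)) = √(-38 - 31680/7) = √(-31946/7) = I*√223622/7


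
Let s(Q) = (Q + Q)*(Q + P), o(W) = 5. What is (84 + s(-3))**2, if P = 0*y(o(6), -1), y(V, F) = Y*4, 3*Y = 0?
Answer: 10404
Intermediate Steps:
Y = 0 (Y = (1/3)*0 = 0)
y(V, F) = 0 (y(V, F) = 0*4 = 0)
P = 0 (P = 0*0 = 0)
s(Q) = 2*Q**2 (s(Q) = (Q + Q)*(Q + 0) = (2*Q)*Q = 2*Q**2)
(84 + s(-3))**2 = (84 + 2*(-3)**2)**2 = (84 + 2*9)**2 = (84 + 18)**2 = 102**2 = 10404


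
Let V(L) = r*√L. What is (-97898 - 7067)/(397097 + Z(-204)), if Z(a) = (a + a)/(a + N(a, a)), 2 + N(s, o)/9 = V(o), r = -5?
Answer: 104965*(-15*√51 + 37*I)/(-14692657*I + 5956455*√51) ≈ -0.26433 - 3.7753e-7*I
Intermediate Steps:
V(L) = -5*√L
N(s, o) = -18 - 45*√o (N(s, o) = -18 + 9*(-5*√o) = -18 - 45*√o)
Z(a) = 2*a/(-18 + a - 45*√a) (Z(a) = (a + a)/(a + (-18 - 45*√a)) = (2*a)/(-18 + a - 45*√a) = 2*a/(-18 + a - 45*√a))
(-97898 - 7067)/(397097 + Z(-204)) = (-97898 - 7067)/(397097 + 2*(-204)/(-18 - 204 - 90*I*√51)) = -104965/(397097 + 2*(-204)/(-18 - 204 - 90*I*√51)) = -104965/(397097 + 2*(-204)/(-222 - 90*I*√51)) = -104965/(397097 - 408/(-222 - 90*I*√51))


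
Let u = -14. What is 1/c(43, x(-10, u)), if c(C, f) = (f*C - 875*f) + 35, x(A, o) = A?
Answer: 1/8355 ≈ 0.00011969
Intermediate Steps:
c(C, f) = 35 - 875*f + C*f (c(C, f) = (C*f - 875*f) + 35 = (-875*f + C*f) + 35 = 35 - 875*f + C*f)
1/c(43, x(-10, u)) = 1/(35 - 875*(-10) + 43*(-10)) = 1/(35 + 8750 - 430) = 1/8355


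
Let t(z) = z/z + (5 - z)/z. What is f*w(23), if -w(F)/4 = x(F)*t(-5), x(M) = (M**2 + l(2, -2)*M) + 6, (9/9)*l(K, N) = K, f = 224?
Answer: 520576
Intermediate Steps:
l(K, N) = K
x(M) = 6 + M**2 + 2*M (x(M) = (M**2 + 2*M) + 6 = 6 + M**2 + 2*M)
t(z) = 1 + (5 - z)/z
w(F) = 24 + 4*F**2 + 8*F (w(F) = -4*(6 + F**2 + 2*F)*5/(-5) = -4*(6 + F**2 + 2*F)*5*(-1/5) = -4*(6 + F**2 + 2*F)*(-1) = -4*(-6 - F**2 - 2*F) = 24 + 4*F**2 + 8*F)
f*w(23) = 224*(24 + 4*23**2 + 8*23) = 224*(24 + 4*529 + 184) = 224*(24 + 2116 + 184) = 224*2324 = 520576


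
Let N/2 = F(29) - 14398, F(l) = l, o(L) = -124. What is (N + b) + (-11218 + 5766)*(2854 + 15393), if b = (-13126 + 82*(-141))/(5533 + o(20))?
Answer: -538257089926/5409 ≈ -9.9511e+7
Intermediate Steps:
N = -28738 (N = 2*(29 - 14398) = 2*(-14369) = -28738)
b = -24688/5409 (b = (-13126 + 82*(-141))/(5533 - 124) = (-13126 - 11562)/5409 = -24688*1/5409 = -24688/5409 ≈ -4.5642)
(N + b) + (-11218 + 5766)*(2854 + 15393) = (-28738 - 24688/5409) + (-11218 + 5766)*(2854 + 15393) = -155468530/5409 - 5452*18247 = -155468530/5409 - 99482644 = -538257089926/5409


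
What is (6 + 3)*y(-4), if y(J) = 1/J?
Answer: -9/4 ≈ -2.2500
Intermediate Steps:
(6 + 3)*y(-4) = (6 + 3)/(-4) = 9*(-¼) = -9/4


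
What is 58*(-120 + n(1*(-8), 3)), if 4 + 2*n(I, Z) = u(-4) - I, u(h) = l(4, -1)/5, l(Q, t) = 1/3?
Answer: -102631/15 ≈ -6842.1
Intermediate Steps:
l(Q, t) = 1/3
u(h) = 1/15 (u(h) = (1/3)/5 = (1/3)*(1/5) = 1/15)
n(I, Z) = -59/30 - I/2 (n(I, Z) = -2 + (1/15 - I)/2 = -2 + (1/30 - I/2) = -59/30 - I/2)
58*(-120 + n(1*(-8), 3)) = 58*(-120 + (-59/30 - (-8)/2)) = 58*(-120 + (-59/30 - 1/2*(-8))) = 58*(-120 + (-59/30 + 4)) = 58*(-120 + 61/30) = 58*(-3539/30) = -102631/15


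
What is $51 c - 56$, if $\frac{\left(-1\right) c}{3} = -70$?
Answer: $10654$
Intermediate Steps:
$c = 210$ ($c = \left(-3\right) \left(-70\right) = 210$)
$51 c - 56 = 51 \cdot 210 - 56 = 10710 - 56 = 10654$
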